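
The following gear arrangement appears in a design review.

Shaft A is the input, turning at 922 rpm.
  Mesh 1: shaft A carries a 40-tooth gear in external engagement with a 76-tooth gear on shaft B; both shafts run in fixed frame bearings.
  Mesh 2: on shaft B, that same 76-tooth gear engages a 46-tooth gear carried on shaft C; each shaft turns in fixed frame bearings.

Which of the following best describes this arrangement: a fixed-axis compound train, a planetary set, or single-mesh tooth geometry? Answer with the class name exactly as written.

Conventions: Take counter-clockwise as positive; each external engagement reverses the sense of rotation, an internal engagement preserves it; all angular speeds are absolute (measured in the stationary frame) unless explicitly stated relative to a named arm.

2-mesh fixed-axis compound train (all bearings frame-fixed)
classification: fixed-axis compound train

fixed-axis compound train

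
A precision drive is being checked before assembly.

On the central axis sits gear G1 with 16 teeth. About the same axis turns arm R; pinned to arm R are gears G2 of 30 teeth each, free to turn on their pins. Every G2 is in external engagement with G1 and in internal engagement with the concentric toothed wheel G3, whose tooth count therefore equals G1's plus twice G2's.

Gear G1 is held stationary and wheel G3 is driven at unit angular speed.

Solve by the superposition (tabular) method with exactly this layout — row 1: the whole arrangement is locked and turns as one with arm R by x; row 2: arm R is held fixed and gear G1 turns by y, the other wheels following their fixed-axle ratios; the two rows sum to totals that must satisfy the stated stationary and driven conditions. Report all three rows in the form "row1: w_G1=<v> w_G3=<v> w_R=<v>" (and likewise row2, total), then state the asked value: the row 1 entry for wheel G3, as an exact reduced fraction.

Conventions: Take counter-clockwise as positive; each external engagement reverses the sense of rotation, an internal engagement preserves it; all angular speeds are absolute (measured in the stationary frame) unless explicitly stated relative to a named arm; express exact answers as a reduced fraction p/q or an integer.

row1: w_G1=19/23 w_G3=19/23 w_R=19/23
row2: w_G1=-19/23 w_G3=4/23 w_R=0
total: w_G1=0 w_G3=1 w_R=19/23
asked value: 19/23

recognized (axles ride arm R): planetary set, 16/30/76 teeth
row 1 — lock + rotate with arm: ω_sun = ω_ring = ω_arm = x
row 2: sun turns y, ring = −(16/76)·y, arm 0
boundary: total ω_sun = x + y = 0 and total ω_ring = x − (16/76)·y = 1  ⇒  y = -19/23, x = 19/23
row 2 ring = −(16/76)·(-19/23) = 4/23
totals (row 1 + row 2): sun 19/23 + (-19/23) = 0, ring 19/23 + 4/23 = 1, arm 19/23 + 0 = 19/23
asked cell (row1, ring) = 19/23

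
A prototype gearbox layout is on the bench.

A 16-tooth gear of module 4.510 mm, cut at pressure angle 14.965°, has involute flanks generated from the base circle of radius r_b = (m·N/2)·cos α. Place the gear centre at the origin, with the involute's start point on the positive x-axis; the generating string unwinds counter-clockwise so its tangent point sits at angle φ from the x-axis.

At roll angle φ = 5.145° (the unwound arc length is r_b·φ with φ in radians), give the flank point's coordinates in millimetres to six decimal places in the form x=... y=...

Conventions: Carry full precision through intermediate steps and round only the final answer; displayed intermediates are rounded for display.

class = single-mesh tooth geometry [base-circle involute, m = 4.510, 16T]
pitch radius r_p = m·N/2 = 4.510·16/2 = 36.080000
base radius r_b = r_p·cos α = 36.080000·cos 14.965° = 34.856302
roll angle φ = 5.145° = 0.08979719 rad
x = r_b·(cos φ + φ·sin φ) = 34.996551
y = r_b·(sin φ − φ·cos φ) = 0.008406

x=34.996551 y=0.008406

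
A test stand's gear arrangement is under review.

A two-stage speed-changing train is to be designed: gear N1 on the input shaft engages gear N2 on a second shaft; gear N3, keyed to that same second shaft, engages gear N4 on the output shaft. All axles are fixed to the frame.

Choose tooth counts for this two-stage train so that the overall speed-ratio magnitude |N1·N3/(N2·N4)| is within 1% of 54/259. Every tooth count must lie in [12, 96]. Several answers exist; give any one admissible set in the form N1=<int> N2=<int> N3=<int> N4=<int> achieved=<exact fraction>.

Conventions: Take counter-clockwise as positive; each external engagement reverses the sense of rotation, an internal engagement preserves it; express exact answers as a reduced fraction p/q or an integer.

N1=12 N2=14 N3=18 N4=74 achieved=54/259

design class (target 54/259): fixed-axis compound train
target = 54/259 in lowest terms: an exact hit needs N1·N3 = k·54 and N2·N4 = k·259 for one integer k, every count in [12, 96]; additionally prefer no 1:1 stage (N1 ≠ N2, N3 ≠ N4)
k = 1…3: no 1:1-free in-range split of k·54 and k·259 into factor pairs; take k = 4
k = 4: N1·N3 = 216 = 12·18, N2·N4 = 1036 = 14·74
achieved = 12·18/(14·74) = 54/259; |achieved − target| = 0 ≤ 27/12950 ✓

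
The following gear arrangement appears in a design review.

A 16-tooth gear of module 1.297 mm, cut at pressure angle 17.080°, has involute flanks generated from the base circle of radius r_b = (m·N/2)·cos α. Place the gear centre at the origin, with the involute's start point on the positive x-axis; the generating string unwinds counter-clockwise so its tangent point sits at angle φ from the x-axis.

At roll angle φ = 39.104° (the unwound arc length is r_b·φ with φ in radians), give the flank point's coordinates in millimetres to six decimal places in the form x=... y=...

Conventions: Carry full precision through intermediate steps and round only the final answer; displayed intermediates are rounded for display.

recognized (one wheel, involute flank): single-mesh tooth geometry, m = 1.297, N = 16
pitch radius r_p = m·N/2 = 1.297·16/2 = 10.376000
base radius r_b = r_p·cos α = 10.376000·cos 17.080° = 9.918373
roll angle φ = 39.104° = 0.68249355 rad
x = r_b·(cos φ + φ·sin φ) = 11.966234
y = r_b·(sin φ − φ·cos φ) = 1.002880

x=11.966234 y=1.002880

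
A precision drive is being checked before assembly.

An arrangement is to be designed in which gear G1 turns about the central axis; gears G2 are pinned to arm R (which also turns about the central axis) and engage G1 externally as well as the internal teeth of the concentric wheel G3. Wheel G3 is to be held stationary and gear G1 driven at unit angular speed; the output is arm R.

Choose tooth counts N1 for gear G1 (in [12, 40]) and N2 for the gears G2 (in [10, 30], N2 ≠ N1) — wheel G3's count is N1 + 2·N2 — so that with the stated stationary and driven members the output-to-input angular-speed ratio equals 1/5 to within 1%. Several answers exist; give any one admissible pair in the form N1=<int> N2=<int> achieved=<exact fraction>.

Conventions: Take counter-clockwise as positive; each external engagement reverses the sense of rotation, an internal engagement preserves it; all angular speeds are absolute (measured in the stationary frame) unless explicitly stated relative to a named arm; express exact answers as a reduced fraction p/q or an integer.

class = planetary set [ratio 1/5 wanted; Willis about the carrier]
Willis with ω_ring = 0: ω_arm/ω_sun = N1/(N1+N3); set equal to 1/5  ⇒  N3/N1 = 1/(1/5) − 1 = 4
N3 = N1 + 2·N2  ⇒  N2/N1 = (N3/N1 − 1)/2 = (4 − 1)/2 = 3/2
smallest multiple with N1 ≥ 12 and N2 ≥ 10: k = 6  ⇒  N1 = 6·2 = 12, N2 = 6·3 = 18 (N1 ≤ 40, N2 ≤ 30, N2 ≠ N1 ✓), N3 = 12 + 2·18 = 48
check: N1/(N1+N3) with N1 = 12, N3 = 48 gives 1/5; |achieved − target| = 0 ≤ 1/500 ✓

N1=12 N2=18 achieved=1/5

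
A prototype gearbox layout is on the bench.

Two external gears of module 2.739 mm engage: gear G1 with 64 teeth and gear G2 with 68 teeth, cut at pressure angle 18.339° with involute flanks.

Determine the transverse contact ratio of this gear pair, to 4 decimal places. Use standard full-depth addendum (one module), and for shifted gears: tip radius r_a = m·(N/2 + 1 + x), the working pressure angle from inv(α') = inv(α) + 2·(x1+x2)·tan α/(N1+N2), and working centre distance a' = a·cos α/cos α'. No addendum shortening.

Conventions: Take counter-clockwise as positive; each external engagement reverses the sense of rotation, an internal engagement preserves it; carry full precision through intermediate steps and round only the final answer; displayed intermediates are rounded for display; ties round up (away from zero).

1.9036

class = single-mesh tooth geometry [involute pair 64T × 68T, m = 2.739]
base radii: r_b1 = 83.196492, r_b2 = 88.396273
tip radii: r_a1 = 90.387000, r_a2 = 95.865000
no profile shift: α' = α, a' = a
action lengths: √(r_a1²−r_b1²) = 35.329215, √(r_a2²−r_b2²) = 37.097131
base pitch p_b = π·m·cos α = 8.167797
CR = (35.329215 + 37.097131 − 180.774000·sin 18.33900°)/8.167797 = 1.903556
contact ratio ≈ 1.9036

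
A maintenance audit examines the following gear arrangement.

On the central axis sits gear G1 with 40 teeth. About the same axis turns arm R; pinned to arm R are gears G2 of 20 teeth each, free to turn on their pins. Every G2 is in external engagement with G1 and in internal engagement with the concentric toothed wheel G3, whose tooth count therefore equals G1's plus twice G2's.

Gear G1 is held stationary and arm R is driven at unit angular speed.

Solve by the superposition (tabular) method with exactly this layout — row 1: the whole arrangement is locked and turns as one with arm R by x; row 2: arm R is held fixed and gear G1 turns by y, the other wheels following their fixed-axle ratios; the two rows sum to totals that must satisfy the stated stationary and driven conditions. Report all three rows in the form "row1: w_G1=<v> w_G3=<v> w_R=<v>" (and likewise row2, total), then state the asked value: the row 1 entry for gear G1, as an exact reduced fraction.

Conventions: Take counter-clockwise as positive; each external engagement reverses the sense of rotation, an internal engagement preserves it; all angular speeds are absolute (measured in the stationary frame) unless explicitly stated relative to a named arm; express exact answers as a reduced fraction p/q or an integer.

recognized (axles ride arm R): planetary set, 40/20/80 teeth
row 1 — lock + rotate with arm: ω_sun = ω_ring = ω_arm = x
row 2 (arm held, sun turns y): ω_ring = −(40/80)·y, ω_arm = 0
boundary: total ω_sun = x + y = 0 and total ω_arm = x = 1  ⇒  y = -1, x = 1
row 2 ring = −(40/80)·(-1) = 1/2
totals (row 1 + row 2): sun 1 + (-1) = 0, ring 1 + 1/2 = 3/2, arm 1 + 0 = 1
asked cell (row1, sun) = 1

row1: w_G1=1 w_G3=1 w_R=1
row2: w_G1=-1 w_G3=1/2 w_R=0
total: w_G1=0 w_G3=3/2 w_R=1
asked value: 1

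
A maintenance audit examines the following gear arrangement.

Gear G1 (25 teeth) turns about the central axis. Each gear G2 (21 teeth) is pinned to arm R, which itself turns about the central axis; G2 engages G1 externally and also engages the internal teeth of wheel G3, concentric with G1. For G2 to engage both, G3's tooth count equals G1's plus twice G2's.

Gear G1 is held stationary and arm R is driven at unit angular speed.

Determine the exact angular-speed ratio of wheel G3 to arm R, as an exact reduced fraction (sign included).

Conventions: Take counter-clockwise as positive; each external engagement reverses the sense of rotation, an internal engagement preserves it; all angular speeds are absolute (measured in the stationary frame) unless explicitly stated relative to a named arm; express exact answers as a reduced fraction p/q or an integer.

planetary set (25T centre, 21T on arm, 67T internal) — Willis relation
ring teeth: 25 + 2·21 = 67
25(ω_sun−ω_arm) = −67(ω_ring−ω_arm),  ω_sun = 0, ω_arm = 1
ω_ring = 1 − (25/67)(0−1) = 92/67
ω_out/ω_in = 92/67

92/67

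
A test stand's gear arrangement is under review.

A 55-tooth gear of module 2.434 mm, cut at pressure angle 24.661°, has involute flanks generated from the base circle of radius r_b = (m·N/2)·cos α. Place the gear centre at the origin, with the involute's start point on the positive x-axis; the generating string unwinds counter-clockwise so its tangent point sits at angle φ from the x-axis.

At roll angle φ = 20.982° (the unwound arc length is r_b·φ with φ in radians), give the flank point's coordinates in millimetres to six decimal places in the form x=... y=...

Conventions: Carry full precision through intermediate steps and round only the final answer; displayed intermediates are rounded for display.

x=64.773123 y=0.982503

topology: single-mesh involute geometry — m = 2.434, N = 55
pitch radius r_p = m·N/2 = 2.434·55/2 = 66.935000
base radius r_b = r_p·cos α = 66.935000·cos 24.661° = 60.830019
roll angle φ = 20.982° = 0.36620498 rad
x = r_b·(cos φ + φ·sin φ) = 64.773123
y = r_b·(sin φ − φ·cos φ) = 0.982503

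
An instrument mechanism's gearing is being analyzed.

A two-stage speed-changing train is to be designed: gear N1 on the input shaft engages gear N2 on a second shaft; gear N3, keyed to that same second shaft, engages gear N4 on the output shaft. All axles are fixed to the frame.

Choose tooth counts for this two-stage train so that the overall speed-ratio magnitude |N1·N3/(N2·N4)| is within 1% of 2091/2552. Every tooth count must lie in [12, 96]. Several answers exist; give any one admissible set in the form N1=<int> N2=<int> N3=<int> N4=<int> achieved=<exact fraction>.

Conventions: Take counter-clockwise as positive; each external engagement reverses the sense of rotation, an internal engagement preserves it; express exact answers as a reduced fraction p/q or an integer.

2-stage fixed-axis compound train for ratio 2091/2552
target = 2091/2552 in lowest terms: an exact hit needs N1·N3 = k·2091 and N2·N4 = k·2552 for one integer k, every count in [12, 96]; additionally prefer no 1:1 stage (N1 ≠ N2, N3 ≠ N4)
k = 1: N1·N3 = 2091 = 41·51, N2·N4 = 2552 = 29·88
achieved = 41·51/(29·88) = 2091/2552; |achieved − target| = 0 ≤ 2091/255200 ✓

N1=41 N2=29 N3=51 N4=88 achieved=2091/2552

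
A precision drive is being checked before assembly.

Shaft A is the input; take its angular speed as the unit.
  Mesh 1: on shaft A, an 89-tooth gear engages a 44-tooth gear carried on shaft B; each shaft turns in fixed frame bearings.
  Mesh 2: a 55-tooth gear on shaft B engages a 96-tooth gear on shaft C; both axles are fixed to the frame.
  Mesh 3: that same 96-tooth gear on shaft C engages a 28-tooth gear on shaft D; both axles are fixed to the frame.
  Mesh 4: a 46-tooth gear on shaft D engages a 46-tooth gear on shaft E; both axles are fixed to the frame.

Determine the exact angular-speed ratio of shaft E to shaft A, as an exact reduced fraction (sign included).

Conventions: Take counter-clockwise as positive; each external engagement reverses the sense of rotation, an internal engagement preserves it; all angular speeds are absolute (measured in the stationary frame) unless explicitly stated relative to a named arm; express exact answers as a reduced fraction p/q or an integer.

class = fixed-axis compound train [4 meshes; 4 ratios multiply, 4 sense flips]
mesh 1 [89T→44T]: running ratio 89/44, sense −
mesh 2 [55T→96T]: running ratio 445/384, sense +
mesh 3 [96T→28T]: running ratio 445/112, sense −
mesh 4 [46T→46T]: running ratio 445/112, sense +
ω_out/ω_in = 445/112

445/112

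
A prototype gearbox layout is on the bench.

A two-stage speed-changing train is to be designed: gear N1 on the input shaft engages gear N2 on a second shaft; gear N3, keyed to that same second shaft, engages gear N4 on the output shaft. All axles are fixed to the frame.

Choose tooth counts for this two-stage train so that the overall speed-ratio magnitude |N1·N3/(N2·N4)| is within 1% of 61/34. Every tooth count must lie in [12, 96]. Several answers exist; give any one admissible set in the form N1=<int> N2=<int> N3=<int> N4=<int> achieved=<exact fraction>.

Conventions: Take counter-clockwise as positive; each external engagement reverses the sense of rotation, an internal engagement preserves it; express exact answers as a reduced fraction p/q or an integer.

design class (target 61/34): fixed-axis compound train
target = 61/34 in lowest terms: an exact hit needs N1·N3 = k·61 and N2·N4 = k·34 for one integer k, every count in [12, 96]; additionally prefer no 1:1 stage (N1 ≠ N2, N3 ≠ N4)
k = 1…11: no 1:1-free in-range split of k·61 and k·34 into factor pairs; take k = 12
k = 12: N1·N3 = 732 = 12·61, N2·N4 = 408 = 34·12
achieved = 12·61/(34·12) = 61/34; |achieved − target| = 0 ≤ 61/3400 ✓

N1=12 N2=34 N3=61 N4=12 achieved=61/34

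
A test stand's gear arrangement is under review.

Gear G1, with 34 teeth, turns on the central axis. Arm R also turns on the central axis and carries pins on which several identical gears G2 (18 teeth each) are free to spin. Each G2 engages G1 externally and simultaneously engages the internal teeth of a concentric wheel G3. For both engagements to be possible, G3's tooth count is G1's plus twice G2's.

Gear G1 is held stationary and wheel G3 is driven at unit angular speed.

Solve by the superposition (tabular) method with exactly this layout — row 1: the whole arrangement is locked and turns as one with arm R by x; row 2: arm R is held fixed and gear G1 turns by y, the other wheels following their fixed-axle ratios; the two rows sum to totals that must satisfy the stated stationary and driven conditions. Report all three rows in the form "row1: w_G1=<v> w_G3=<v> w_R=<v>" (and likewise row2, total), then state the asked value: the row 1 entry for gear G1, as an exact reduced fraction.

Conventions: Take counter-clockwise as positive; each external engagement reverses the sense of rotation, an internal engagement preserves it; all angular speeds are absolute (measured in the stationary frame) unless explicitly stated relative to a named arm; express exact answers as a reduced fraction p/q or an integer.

topology: planetary set — G1 34T / G2 18T / G3 70T, arm = carrier (Willis)
row 1 (train locked, turned with arm): all members turn x
superposition row 2 [arm held]: sun y, ring −(34/70)·y, arm 0
boundary: total ω_sun = x + y = 0 and total ω_ring = x − (34/70)·y = 1  ⇒  y = -35/52, x = 35/52
row 2 ring = −(34/70)·(-35/52) = 17/52
totals (row 1 + row 2): sun 35/52 + (-35/52) = 0, ring 35/52 + 17/52 = 1, arm 35/52 + 0 = 35/52
asked cell (row1, sun) = 35/52

row1: w_G1=35/52 w_G3=35/52 w_R=35/52
row2: w_G1=-35/52 w_G3=17/52 w_R=0
total: w_G1=0 w_G3=1 w_R=35/52
asked value: 35/52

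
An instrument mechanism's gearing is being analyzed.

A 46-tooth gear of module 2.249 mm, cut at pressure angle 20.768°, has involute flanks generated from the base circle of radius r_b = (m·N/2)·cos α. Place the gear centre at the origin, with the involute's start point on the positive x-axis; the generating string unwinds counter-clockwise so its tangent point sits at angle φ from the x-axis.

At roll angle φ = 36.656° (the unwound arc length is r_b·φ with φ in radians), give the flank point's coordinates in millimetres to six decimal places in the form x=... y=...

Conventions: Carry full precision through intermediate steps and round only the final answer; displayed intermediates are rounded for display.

topology: single-mesh involute geometry — m = 2.249, N = 46
pitch radius r_p = m·N/2 = 2.249·46/2 = 51.727000
base radius r_b = r_p·cos α = 51.727000·cos 20.768° = 48.365979
roll angle φ = 36.656° = 0.63976789 rad
x = r_b·(cos φ + φ·sin φ) = 57.274107
y = r_b·(sin φ − φ·cos φ) = 4.051399

x=57.274107 y=4.051399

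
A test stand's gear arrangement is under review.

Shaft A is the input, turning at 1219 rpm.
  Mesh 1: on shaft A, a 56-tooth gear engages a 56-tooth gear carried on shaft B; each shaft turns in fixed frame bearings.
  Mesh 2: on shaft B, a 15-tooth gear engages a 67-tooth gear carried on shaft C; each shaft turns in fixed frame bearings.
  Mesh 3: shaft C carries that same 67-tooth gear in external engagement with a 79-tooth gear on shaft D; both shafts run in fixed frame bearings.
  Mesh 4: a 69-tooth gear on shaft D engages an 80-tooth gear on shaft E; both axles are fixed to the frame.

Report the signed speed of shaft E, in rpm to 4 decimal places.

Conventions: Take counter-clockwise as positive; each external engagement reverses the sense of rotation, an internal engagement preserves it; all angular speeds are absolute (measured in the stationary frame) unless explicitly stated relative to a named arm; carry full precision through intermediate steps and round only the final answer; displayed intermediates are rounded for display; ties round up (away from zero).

class = fixed-axis compound train [4 meshes; 4 ratios multiply, 4 sense flips]
mesh 1 [56T→56T]: ω = 1219.0000×56/56 = 1219.0000 rpm, sense flips to −
mesh 2 [15T→67T]: ω = 1219.0000×15/67 = 272.9104 rpm, sense flips to +
mesh 3 [67T→79T]: ω = 272.9104×67/79 = 231.4557 rpm, sense flips to −
mesh 4 [69T→80T]: ω = 231.4557×69/80 = 199.6305 rpm, sense flips to +
signed output speed = +199.6305 rpm

+199.6305 rpm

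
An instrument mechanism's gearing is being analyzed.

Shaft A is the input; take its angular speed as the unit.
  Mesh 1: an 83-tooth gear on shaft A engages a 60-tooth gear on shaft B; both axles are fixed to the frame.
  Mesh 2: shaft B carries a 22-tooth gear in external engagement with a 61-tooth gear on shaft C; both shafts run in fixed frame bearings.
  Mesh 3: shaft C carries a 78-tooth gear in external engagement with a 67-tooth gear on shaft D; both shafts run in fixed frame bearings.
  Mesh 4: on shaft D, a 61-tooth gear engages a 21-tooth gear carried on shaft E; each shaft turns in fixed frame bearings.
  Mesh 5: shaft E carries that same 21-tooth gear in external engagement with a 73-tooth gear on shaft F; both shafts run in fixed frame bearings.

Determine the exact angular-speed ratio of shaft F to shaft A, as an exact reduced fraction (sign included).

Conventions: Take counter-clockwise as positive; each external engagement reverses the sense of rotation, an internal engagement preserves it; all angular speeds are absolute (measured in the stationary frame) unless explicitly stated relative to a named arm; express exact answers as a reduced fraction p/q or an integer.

-11869/24455

class = fixed-axis compound train [5 meshes; 5 ratios multiply, 5 sense flips]
mesh 1 [83T→60T]: running ratio 83/60, sense −
mesh 2 [22T→61T]: running ratio 913/1830, sense +
mesh 3 [78T→67T]: running ratio 11869/20435, sense −
mesh 4 [61T→21T]: running ratio 11869/7035, sense +
mesh 5 [21T→73T]: running ratio 11869/24455, sense −
ω_out/ω_in = -11869/24455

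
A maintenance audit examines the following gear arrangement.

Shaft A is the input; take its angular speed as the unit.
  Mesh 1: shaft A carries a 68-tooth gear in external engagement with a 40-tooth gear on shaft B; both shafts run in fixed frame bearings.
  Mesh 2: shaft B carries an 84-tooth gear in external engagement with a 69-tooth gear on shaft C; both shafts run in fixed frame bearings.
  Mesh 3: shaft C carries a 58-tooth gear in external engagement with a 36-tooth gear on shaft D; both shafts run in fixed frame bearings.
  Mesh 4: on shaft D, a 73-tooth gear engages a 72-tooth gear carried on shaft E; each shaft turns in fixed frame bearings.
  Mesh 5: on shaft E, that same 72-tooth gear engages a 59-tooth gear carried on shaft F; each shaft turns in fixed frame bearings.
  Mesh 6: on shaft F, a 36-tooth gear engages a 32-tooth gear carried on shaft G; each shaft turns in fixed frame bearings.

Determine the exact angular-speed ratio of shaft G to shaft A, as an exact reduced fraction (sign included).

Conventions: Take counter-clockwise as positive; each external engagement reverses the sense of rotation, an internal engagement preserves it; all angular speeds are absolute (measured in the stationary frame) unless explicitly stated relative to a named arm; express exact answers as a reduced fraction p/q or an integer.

251923/54280

class = fixed-axis compound train [6 meshes; 6 ratios multiply, 6 sense flips]
mesh 1 [68T→40T]: running ratio 17/10, sense −
mesh 2 [84T→69T]: running ratio 238/115, sense +
mesh 3 [58T→36T]: running ratio 3451/1035, sense −
mesh 4 [73T→72T]: running ratio 251923/74520, sense +
mesh 5 [72T→59T]: running ratio 251923/61065, sense −
mesh 6 [36T→32T]: running ratio 251923/54280, sense +
ω_out/ω_in = 251923/54280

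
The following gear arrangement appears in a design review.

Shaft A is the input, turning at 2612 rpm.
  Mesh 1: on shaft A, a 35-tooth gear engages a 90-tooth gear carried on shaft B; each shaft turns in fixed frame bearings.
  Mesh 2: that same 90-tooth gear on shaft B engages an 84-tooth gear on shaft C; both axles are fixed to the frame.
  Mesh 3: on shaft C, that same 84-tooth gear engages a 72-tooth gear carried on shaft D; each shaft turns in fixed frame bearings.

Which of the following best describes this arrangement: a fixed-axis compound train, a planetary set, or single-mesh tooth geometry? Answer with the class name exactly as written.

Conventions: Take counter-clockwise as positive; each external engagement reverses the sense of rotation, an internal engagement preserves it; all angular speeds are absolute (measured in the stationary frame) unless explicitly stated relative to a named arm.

class = fixed-axis compound train [3 meshes; 3 ratios multiply, 3 sense flips]
classification: fixed-axis compound train

fixed-axis compound train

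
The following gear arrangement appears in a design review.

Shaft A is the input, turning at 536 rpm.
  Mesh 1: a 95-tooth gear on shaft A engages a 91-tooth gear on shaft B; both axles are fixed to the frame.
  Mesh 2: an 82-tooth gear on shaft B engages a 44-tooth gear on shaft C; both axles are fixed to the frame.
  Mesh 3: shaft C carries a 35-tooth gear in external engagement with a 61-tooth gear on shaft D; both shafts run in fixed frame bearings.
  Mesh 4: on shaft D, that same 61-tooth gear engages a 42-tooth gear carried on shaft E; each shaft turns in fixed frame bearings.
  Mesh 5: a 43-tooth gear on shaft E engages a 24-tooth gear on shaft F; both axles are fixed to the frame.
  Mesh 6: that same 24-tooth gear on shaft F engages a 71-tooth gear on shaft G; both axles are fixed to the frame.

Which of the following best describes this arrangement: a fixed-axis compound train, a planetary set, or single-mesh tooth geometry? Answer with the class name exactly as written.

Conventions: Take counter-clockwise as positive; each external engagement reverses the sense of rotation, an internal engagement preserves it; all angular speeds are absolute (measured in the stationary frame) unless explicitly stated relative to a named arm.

fixed-axis compound train

class = fixed-axis compound train [6 meshes; 6 ratios multiply, 6 sense flips]
classification: fixed-axis compound train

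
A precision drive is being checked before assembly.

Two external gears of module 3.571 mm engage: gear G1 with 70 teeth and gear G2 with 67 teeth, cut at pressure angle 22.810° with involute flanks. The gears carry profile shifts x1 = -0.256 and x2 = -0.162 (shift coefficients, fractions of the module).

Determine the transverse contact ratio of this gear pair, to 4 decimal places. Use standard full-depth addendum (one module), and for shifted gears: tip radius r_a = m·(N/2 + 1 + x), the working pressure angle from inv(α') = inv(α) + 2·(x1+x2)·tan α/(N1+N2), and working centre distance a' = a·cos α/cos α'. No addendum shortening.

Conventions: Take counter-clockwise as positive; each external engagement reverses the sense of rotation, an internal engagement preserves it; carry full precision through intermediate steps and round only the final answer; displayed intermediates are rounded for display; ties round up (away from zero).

topology: single-mesh involute geometry — m = 3.571, 70T/67T pair
base radii: r_b1 = 115.210611, r_b2 = 110.273013
tip radii: r_a1 = 127.641824, r_a2 = 122.620998
inv(α') = inv(22.810°) + 2·(-0.256-0.162)·tan α/(70+67) = 0.01989070  ⇒  α' = 21.94259°
a' = a·cos α / cos α' = 244.6135·cos 22.810°/cos 21.94259° = 243.093634
action lengths: √(r_a1²−r_b1²) = 54.944976, √(r_a2²−r_b2²) = 53.626222
base pitch p_b = π·m·cos α = 10.341280
CR = (54.944976 + 53.626222 − 243.093634·sin 21.94259°)/10.341280 = 1.714740
contact ratio ≈ 1.7147

1.7147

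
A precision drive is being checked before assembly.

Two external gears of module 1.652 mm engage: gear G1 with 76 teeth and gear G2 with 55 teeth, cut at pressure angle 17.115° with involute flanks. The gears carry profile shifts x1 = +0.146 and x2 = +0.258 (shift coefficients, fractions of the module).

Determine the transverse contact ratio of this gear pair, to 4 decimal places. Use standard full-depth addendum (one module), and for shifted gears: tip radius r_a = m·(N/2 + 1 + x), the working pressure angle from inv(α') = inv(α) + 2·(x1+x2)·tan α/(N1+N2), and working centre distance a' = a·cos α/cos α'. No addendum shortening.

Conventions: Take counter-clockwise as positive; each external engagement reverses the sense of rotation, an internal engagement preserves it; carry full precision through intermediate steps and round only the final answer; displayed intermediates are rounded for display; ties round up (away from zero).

1.9036

recognized (one external pair, fixed centres): single-mesh tooth geometry, m = 1.652, N1 = 76, N2 = 55
base radii: r_b1 = 59.996028, r_b2 = 43.418178
tip radii: r_a1 = 64.669192, r_a2 = 47.508216
inv(α') = inv(17.115°) + 2·(+0.146+0.258)·tan α/(76+55) = 0.01111294  ⇒  α' = 18.18918°
a' = a·cos α / cos α' = 108.2060·cos 17.115°/cos 18.18918° = 108.853503
action lengths: √(r_a1²−r_b1²) = 24.136716, √(r_a2²−r_b2²) = 19.284512
base pitch p_b = π·m·cos α = 4.960081
CR = (24.136716 + 19.284512 − 108.853503·sin 18.18918°)/4.960081 = 1.903600
contact ratio ≈ 1.9036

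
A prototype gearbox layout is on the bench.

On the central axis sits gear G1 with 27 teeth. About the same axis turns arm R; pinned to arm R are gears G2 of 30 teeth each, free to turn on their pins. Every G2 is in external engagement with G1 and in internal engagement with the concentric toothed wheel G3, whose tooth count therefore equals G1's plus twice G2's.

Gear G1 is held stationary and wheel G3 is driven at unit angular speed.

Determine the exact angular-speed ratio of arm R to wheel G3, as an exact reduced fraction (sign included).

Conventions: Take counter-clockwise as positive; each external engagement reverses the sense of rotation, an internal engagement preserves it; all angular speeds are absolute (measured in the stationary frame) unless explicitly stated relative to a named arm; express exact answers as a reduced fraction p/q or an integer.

29/38

planetary set (27T centre, 30T on arm, 87T internal) — Willis relation
ring teeth: 27 + 2·30 = 87
27(ω_sun−ω_arm) = −87(ω_ring−ω_arm),  ω_sun = 0, ω_ring = 1
27(0−ω_arm) = −87(1−ω_arm)  ⇒  114·ω_arm = 87  ⇒  ω_arm = 29/38
ω_out/ω_in = 29/38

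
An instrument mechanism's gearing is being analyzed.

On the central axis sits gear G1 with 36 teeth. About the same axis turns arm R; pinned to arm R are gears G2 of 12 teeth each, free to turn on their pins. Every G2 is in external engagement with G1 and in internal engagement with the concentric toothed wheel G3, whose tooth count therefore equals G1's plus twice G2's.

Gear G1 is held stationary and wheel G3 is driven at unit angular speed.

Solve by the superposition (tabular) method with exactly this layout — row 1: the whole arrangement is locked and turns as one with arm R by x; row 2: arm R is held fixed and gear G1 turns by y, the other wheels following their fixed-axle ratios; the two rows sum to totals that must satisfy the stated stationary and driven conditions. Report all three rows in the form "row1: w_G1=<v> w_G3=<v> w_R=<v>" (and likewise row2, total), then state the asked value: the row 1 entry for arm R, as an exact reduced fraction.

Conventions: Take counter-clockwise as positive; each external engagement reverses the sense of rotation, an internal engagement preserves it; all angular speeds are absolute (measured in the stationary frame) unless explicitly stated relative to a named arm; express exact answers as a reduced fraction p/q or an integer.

row1: w_G1=5/8 w_G3=5/8 w_R=5/8
row2: w_G1=-5/8 w_G3=3/8 w_R=0
total: w_G1=0 w_G3=1 w_R=5/8
asked value: 5/8

class = planetary set [G3 = 36+2·12 = 60; Willis about the carrier]
row 1: whole set turns with the arm by x
row 2 (arm held, sun turns y): ω_ring = −(36/60)·y, ω_arm = 0
boundary: total ω_sun = x + y = 0 and total ω_ring = x − (36/60)·y = 1  ⇒  y = -5/8, x = 5/8
row 2 ring = −(36/60)·(-5/8) = 3/8
totals (row 1 + row 2): sun 5/8 + (-5/8) = 0, ring 5/8 + 3/8 = 1, arm 5/8 + 0 = 5/8
asked cell (row1, arm) = 5/8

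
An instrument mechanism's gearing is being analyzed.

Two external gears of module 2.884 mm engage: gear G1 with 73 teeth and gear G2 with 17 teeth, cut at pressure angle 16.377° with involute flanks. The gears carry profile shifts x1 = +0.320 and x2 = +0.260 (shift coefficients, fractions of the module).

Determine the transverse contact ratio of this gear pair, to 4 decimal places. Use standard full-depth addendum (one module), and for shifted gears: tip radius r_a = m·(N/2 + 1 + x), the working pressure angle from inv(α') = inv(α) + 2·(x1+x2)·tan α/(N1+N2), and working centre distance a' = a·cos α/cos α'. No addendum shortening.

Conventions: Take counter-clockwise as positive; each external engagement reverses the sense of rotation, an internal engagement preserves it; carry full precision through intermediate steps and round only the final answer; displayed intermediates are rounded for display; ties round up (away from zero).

topology: single-mesh involute geometry — m = 2.884, 73T/17T pair
base radii: r_b1 = 100.995067, r_b2 = 23.519399
tip radii: r_a1 = 109.072880, r_a2 = 28.147840
inv(α') = inv(16.377°) + 2·(+0.320+0.260)·tan α/(73+17) = 0.01183507  ⇒  α' = 18.56407°
a' = a·cos α / cos α' = 129.7800·cos 16.377°/cos 18.56407° = 131.348777
action lengths: √(r_a1²−r_b1²) = 41.193319, √(r_a2²−r_b2²) = 15.464112
base pitch p_b = π·m·cos α = 8.692750
CR = (41.193319 + 15.464112 − 131.348777·sin 18.56407°)/8.692750 = 1.707237
contact ratio ≈ 1.7072

1.7072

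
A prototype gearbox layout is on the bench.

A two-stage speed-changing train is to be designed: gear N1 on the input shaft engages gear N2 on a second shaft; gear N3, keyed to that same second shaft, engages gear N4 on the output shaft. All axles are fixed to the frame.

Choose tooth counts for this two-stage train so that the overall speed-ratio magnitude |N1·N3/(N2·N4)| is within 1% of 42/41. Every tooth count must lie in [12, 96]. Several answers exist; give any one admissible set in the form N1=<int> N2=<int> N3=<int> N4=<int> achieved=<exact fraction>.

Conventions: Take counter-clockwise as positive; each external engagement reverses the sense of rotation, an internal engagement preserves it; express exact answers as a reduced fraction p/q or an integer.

N1=12 N2=41 N3=42 N4=12 achieved=42/41

design class (target 42/41): fixed-axis compound train
target = 42/41 in lowest terms: an exact hit needs N1·N3 = k·42 and N2·N4 = k·41 for one integer k, every count in [12, 96]; additionally prefer no 1:1 stage (N1 ≠ N2, N3 ≠ N4)
k = 1…11: no 1:1-free in-range split of k·42 and k·41 into factor pairs; take k = 12
k = 12: N1·N3 = 504 = 12·42, N2·N4 = 492 = 41·12
achieved = 12·42/(41·12) = 42/41; |achieved − target| = 0 ≤ 21/2050 ✓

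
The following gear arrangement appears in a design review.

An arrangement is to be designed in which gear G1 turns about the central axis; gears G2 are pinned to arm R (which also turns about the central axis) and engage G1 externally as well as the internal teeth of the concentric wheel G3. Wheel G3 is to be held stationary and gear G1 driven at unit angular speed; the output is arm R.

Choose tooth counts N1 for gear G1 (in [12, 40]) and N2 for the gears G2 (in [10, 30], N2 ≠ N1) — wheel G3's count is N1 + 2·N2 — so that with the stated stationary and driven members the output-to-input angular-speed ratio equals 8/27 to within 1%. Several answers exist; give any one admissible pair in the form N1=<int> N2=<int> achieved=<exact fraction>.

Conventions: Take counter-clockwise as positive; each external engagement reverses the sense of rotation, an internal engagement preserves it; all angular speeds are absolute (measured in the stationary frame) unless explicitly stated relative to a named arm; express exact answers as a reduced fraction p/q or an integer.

planetary set to be sized for 8/27 (Willis relation)
Willis with ω_ring = 0: ω_arm/ω_sun = N1/(N1+N3); set equal to 8/27  ⇒  N3/N1 = 1/(8/27) − 1 = 19/8
N3 = N1 + 2·N2  ⇒  N2/N1 = (N3/N1 − 1)/2 = (19/8 − 1)/2 = 11/16
smallest multiple with N1 ≥ 12 and N2 ≥ 10: k = 1  ⇒  N1 = 1·16 = 16, N2 = 1·11 = 11 (N1 ≤ 40, N2 ≤ 30, N2 ≠ N1 ✓), N3 = 16 + 2·11 = 38
check: N1/(N1+N3) with N1 = 16, N3 = 38 gives 8/27; |achieved − target| = 0 ≤ 2/675 ✓

N1=16 N2=11 achieved=8/27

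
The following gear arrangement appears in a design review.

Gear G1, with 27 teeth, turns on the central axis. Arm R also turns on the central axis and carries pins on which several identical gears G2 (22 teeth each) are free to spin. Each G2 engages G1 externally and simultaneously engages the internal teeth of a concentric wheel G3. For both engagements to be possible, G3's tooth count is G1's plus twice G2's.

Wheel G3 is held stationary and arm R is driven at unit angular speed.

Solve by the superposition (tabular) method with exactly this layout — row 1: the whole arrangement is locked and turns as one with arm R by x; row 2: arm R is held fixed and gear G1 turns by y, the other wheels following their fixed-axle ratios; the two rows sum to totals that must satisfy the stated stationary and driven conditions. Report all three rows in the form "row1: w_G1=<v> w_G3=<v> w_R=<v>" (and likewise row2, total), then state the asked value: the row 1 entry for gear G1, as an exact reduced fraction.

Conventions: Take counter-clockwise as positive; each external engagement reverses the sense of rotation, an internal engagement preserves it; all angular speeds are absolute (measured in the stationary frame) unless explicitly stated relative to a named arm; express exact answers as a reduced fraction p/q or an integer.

topology: planetary set — G1 27T / G2 22T / G3 71T, arm = carrier (Willis)
row 1 — lock + rotate with arm: ω_sun = ω_ring = ω_arm = x
row 2: sun turns y, ring = −(27/71)·y, arm 0
boundary: total ω_ring = x − (27/71)·y = 0 and total ω_arm = x = 1  ⇒  y = 71/27, x = 1
row 2 ring = −(27/71)·71/27 = -1
totals (row 1 + row 2): sun 1 + 71/27 = 98/27, ring 1 + (-1) = 0, arm 1 + 0 = 1
asked cell (row1, sun) = 1

row1: w_G1=1 w_G3=1 w_R=1
row2: w_G1=71/27 w_G3=-1 w_R=0
total: w_G1=98/27 w_G3=0 w_R=1
asked value: 1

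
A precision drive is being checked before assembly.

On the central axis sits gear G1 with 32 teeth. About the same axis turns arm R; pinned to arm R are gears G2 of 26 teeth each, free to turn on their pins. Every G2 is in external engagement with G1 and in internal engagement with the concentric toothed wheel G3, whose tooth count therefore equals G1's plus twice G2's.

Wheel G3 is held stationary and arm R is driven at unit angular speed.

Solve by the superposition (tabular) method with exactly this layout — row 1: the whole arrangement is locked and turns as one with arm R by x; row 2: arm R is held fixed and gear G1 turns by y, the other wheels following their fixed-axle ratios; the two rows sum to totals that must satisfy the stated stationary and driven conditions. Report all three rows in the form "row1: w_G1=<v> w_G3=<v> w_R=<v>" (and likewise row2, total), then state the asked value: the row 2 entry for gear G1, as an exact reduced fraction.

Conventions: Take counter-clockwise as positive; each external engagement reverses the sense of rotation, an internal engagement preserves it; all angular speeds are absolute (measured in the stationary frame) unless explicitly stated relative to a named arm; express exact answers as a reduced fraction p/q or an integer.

row1: w_G1=1 w_G3=1 w_R=1
row2: w_G1=21/8 w_G3=-1 w_R=0
total: w_G1=29/8 w_G3=0 w_R=1
asked value: 21/8

class = planetary set [G3 = 32+2·26 = 84; Willis about the carrier]
row 1 (train locked, turned with arm): all members turn x
row 2 (arm held, sun turns y): ω_ring = −(32/84)·y, ω_arm = 0
boundary: total ω_ring = x − (32/84)·y = 0 and total ω_arm = x = 1  ⇒  y = 21/8, x = 1
row 2 ring = −(32/84)·21/8 = -1
totals (row 1 + row 2): sun 1 + 21/8 = 29/8, ring 1 + (-1) = 0, arm 1 + 0 = 1
asked cell (row2, sun) = 21/8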